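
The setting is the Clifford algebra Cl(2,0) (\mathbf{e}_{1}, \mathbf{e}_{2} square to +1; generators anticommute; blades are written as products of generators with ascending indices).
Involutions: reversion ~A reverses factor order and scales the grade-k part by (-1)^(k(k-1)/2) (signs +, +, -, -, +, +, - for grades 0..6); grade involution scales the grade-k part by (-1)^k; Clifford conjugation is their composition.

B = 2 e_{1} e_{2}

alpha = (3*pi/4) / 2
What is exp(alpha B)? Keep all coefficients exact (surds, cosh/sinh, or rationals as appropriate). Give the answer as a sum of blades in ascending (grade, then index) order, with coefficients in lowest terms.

B^2 = (2)^2*(e_{1} e_{2})^2 = 4*(-1) = -4 (a basis 2-blade squares to minus the product of its generators' squares).
B^2 = -4 — since the square is negative, the closed form is circular: l = 2, alpha*l = \frac{3 \pi}{4}, so exp(alpha B) = cos(\frac{3 \pi}{4}) + (sin(\frac{3 \pi}{4})/2)*B = - \frac{\sqrt{2}}{2} + (\frac{\sqrt{2}}{4})*B.
Answer: - \frac{\sqrt{2}}{2} + \frac{\sqrt{2}}{2} e_{1} e_{2}


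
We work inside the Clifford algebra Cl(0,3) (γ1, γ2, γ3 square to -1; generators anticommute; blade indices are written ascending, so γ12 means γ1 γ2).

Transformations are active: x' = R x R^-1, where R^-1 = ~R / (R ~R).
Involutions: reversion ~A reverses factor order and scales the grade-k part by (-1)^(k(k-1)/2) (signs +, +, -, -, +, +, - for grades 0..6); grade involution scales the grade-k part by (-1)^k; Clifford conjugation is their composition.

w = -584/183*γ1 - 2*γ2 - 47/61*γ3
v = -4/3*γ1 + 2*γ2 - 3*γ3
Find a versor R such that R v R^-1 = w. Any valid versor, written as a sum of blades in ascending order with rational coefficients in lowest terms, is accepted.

Key observation: q(v) = q(w) = -133/9 (sandwiches preserve the norm), so R = v + w = -276/61*γ1 - 230/61*γ3 works whenever it is invertible — the component of v along it is kept and (v - w)/2 reverses, sending v to w.
Answer: -276/61*γ1 - 230/61*γ3


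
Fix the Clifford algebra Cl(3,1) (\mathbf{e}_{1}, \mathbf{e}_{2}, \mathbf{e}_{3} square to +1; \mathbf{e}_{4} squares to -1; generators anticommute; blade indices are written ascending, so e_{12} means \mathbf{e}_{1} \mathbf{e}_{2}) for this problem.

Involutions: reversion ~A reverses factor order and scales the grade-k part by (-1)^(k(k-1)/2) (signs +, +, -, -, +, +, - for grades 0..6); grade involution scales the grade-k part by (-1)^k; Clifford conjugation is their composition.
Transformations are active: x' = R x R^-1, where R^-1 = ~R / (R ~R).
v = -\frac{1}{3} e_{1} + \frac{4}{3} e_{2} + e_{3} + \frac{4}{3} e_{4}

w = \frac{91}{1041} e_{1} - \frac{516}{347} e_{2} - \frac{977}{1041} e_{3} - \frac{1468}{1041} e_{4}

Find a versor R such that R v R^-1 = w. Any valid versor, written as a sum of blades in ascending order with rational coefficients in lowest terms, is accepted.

Construction: equal norms (both \frac{10}{9}) license R = v + w = -\frac{256}{1041} e_{1} - \frac{160}{1041} e_{2} + \frac{64}{1041} e_{3} - \frac{80}{1041} e_{4} — nothing changes along that direction, while (v - w)/2 changes sign, so v maps onto w.
Answer: -\frac{256}{1041} e_{1} - \frac{160}{1041} e_{2} + \frac{64}{1041} e_{3} - \frac{80}{1041} e_{4}


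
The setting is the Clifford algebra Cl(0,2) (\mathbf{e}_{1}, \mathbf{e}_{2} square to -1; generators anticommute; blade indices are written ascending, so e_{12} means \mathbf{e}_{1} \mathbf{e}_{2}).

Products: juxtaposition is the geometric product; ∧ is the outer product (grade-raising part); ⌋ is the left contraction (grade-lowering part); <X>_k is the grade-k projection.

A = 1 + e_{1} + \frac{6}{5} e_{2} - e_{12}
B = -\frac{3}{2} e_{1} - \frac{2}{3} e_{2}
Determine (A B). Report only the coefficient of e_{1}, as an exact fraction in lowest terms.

step 1: \frac{23}{10} - \frac{13}{6} e_{1} + \frac{5}{6} e_{2} + \frac{17}{15} e_{12}
Answer: -\frac{13}{6}


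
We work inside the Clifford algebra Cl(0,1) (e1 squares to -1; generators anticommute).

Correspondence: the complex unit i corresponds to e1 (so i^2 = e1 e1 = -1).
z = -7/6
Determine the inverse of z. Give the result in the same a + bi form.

In blades: z = -7/6.
With qbar = -7/6 (scalar fixed, mapped units negated), z qbar = 49/36 (the sum of squared coefficients), so z^-1 = qbar / (49/36) = -6/7; translating back:
Answer: -6/7


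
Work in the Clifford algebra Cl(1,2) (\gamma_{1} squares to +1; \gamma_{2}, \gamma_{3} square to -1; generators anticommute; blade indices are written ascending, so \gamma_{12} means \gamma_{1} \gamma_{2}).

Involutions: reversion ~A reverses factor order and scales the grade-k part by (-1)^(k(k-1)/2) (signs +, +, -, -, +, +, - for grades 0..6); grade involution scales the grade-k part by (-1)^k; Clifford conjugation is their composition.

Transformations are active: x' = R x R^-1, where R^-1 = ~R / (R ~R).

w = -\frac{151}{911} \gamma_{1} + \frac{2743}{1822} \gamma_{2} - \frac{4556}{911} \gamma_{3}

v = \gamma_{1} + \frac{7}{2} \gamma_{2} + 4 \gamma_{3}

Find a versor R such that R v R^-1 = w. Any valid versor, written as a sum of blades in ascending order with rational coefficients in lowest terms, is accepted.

Here q(v) = q(w) = -\frac{109}{4}; the classical choice R = v + w = \frac{760}{911} \gamma_{1} + \frac{4560}{911} \gamma_{2} - \frac{912}{911} \gamma_{3} then realises v -> w under the sandwich.
Answer: \frac{760}{911} \gamma_{1} + \frac{4560}{911} \gamma_{2} - \frac{912}{911} \gamma_{3}


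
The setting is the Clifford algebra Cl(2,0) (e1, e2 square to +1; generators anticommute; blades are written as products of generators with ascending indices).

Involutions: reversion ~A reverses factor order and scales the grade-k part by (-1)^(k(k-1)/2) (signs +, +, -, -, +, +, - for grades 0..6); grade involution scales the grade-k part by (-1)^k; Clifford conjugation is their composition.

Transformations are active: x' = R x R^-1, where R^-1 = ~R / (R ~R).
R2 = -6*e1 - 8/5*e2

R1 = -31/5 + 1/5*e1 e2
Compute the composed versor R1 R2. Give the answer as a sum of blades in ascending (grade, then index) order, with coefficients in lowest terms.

Distribute over the terms of R1 (each basis-blade product reordered to ascending indices, repeated generators contracted through their squares):
(-31/5) R2 = 186/5*e1 + 248/25*e2
(1/5*e1 e2) R2 = -8/25*e1 + 6/5*e2
Summing the partial products and collecting blades:
Answer: 922/25*e1 + 278/25*e2


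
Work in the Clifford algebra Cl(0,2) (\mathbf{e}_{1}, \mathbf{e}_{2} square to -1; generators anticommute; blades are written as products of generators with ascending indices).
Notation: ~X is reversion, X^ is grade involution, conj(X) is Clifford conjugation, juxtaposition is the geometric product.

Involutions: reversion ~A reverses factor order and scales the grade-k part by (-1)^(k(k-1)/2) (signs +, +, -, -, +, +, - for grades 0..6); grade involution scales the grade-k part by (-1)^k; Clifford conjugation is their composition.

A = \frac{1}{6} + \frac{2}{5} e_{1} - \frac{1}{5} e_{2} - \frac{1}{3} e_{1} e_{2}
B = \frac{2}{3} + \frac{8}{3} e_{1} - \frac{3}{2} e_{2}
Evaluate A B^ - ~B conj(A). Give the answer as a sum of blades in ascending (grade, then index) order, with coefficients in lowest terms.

first term: \frac{133}{90} + \frac{29}{90} e_{1} + \frac{181}{180} e_{2} - \frac{7}{45} e_{1} e_{2}
second term: \frac{133}{90} - \frac{29}{90} e_{1} - \frac{181}{180} e_{2} + \frac{7}{45} e_{1} e_{2}
Answer: \frac{29}{45} e_{1} + \frac{181}{90} e_{2} - \frac{14}{45} e_{1} e_{2}


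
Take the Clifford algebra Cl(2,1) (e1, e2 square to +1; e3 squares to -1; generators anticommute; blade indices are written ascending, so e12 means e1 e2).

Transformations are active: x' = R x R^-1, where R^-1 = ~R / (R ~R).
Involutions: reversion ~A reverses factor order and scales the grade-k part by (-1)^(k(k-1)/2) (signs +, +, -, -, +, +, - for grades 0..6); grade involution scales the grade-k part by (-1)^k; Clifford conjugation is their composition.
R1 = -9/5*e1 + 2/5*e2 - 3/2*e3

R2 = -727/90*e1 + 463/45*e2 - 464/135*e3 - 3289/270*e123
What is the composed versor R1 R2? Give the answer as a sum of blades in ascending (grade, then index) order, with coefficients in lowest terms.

Distribute over the terms of R1 (each basis-blade product reordered to ascending indices, repeated generators contracted through their squares):
(-9/5*e1) R2 = 727/50 - 463/25*e12 + 464/75*e13 + 3289/150*e23
(2/5*e2) R2 = 926/225 + 727/225*e12 + 3289/675*e13 - 928/675*e23
(-3/2*e3) R2 = -232/45 - 3289/180*e12 - 727/60*e13 + 463/30*e23
Summing the partial products and collecting blades:
Answer: 27/2 - 6041/180*e12 - 571/540*e13 + 4858/135*e23


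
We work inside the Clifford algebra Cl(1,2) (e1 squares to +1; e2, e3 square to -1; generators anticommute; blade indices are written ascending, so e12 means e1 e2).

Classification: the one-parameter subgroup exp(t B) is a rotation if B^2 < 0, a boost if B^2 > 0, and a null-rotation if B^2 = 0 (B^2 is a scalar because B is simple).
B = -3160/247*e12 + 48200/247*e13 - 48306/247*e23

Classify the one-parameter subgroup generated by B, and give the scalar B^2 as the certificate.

B^2 term by term: the squares give (-3160/247)^2*(e12)^2 + (48200/247)^2*(e13)^2 + (-48306/247)^2*(e23)^2 = 9985600/61009*(+1) + 2323240000/61009*(+1) + 2333469636/61009*(-1) = -4 (each basis 2-blade squares to minus the product of its generators' squares); cross terms between blades sharing an index anticommute and cancel. So B^2 = -4.
Answer: rotation, certificate B^2 = -4. Key observation: B^2 = -4 is a conjugation invariant, so its sign decides the class regardless of the surface form of B.


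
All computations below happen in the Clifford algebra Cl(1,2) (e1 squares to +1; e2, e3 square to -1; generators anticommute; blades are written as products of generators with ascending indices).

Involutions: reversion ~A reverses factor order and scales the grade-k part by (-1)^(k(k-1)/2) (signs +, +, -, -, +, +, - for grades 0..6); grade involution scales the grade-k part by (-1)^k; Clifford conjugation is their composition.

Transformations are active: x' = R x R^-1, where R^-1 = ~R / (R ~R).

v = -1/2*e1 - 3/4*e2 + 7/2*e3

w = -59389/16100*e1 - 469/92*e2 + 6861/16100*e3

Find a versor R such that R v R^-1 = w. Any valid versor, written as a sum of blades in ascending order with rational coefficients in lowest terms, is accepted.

R = v + w = -67439/16100*e1 - 269/46*e2 + 63211/16100*e3 works: the equal norms (-201/16) guarantee its sandwich swaps v into w.
Answer: -67439/16100*e1 - 269/46*e2 + 63211/16100*e3


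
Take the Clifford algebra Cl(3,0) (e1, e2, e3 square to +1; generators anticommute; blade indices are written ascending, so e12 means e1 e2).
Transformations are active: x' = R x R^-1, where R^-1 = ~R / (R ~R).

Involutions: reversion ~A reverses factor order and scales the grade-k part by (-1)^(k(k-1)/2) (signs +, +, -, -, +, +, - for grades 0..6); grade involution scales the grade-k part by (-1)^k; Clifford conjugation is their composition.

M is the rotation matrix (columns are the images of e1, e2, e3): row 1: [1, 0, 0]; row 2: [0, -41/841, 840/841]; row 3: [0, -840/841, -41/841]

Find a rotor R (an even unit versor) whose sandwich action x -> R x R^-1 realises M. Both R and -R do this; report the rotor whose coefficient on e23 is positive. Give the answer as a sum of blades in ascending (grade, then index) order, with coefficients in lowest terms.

Method: write R = a + b12*e12 + b13*e13 + b23*e23 with a^2 + b12^2 + b13^2 + b23^2 = 1 (so R^-1 = ~R). Expanding the columns R e_j ~R gives tr M = 4a^2 - 1 and, from the antisymmetric part, M21 - M12 = -4a*b12, M13 - M31 = 4a*b13, M32 - M23 = -4a*b23.
Here tr M = 759/841, so a^2 = (1 + tr M)/4 = 400/841 and a = ±20/29. Taking a = 20/29: M21 - M12 = 0, M13 - M31 = 0, M32 - M23 = -1680/841, giving b12 = 0, b13 = 0, b23 = 21/29, i.e. R = 20/29 + 21/29*e23.
Its e23 coefficient is already positive.
Answer: 20/29 + 21/29*e23. Key observation: the double cover Spin(3) -> SO(3) sends R and -R to the same matrix (trace 759/841 here), so the stated sign of the e23 coefficient is what selects one sheet.


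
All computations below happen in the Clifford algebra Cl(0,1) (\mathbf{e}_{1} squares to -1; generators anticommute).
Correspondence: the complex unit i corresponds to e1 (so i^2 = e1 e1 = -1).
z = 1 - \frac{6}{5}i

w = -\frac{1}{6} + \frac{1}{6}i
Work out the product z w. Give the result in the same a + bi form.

In blades: z = 1 - \frac{6}{5} e_{1}, w = -\frac{1}{6} + \frac{1}{6} e_{1}.
Distribute z over w term by term (generator squares from the signature, products reordered to ascending indices): (1)*w = -\frac{1}{6} + \frac{1}{6} e_{1}; (-\frac{6}{5} e_{1})*w = \frac{1}{5} + \frac{1}{5} e_{1}.
Sum: \frac{1}{30} + \frac{11}{30} e_{1}; translating back through the correspondence:
Answer: \frac{1}{30} + \frac{11}{30}i


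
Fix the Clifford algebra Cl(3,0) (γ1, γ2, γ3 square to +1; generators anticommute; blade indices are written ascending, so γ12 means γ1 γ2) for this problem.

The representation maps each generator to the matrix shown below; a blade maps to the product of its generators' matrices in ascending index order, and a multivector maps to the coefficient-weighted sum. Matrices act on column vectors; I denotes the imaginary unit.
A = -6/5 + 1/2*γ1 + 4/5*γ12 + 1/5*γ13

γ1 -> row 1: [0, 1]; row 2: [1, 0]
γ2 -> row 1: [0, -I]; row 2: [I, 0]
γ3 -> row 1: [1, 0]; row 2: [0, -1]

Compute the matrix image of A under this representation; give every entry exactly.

Bivector images (products of the table entries): rho(γ12) = rho(γ1)rho(γ2) = row 1: [I, 0]; row 2: [0, -I]; rho(γ13) = rho(γ1)rho(γ3) = row 1: [0, -1]; row 2: [1, 0].
M = (-6/5)*1 + (1/2)*rho(γ1) + (4/5)*rho(γ12) + (1/5)*rho(γ13), summed entrywise (1 is the identity matrix):
Answer: row 1: [-6/5 + 4*I/5, 3/10]; row 2: [7/10, -6/5 - 4*I/5]


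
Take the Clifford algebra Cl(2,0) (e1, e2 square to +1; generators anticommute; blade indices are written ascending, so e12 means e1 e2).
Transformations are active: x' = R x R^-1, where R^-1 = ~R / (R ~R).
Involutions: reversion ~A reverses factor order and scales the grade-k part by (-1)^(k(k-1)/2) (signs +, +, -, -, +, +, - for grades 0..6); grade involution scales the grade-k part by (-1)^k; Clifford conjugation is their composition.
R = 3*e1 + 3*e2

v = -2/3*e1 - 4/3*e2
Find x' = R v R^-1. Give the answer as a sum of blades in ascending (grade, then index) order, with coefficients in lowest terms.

~R = 3*e1 + 3*e2, and R ~R = 18, so R^-1 = ~R / (18).
R v = -6 - 2*e12
Answer: -4/3*e1 - 2/3*e2


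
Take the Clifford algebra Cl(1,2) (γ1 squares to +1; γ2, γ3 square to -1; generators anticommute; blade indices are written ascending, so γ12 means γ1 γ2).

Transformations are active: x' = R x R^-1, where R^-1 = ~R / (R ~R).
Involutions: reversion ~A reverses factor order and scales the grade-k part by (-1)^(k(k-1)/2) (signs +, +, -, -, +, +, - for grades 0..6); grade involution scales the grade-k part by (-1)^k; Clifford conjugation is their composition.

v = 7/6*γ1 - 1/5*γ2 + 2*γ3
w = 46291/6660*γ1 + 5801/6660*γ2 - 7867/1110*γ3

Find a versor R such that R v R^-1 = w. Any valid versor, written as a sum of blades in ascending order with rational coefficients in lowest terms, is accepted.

Sketch: the shared square -2411/900 makes R = v + w = 54061/6660*γ1 + 4469/6660*γ2 - 5647/1110*γ3 the natural versor; its sandwich fixes that direction, negates (v - w)/2, and sends v to w.
Answer: 54061/6660*γ1 + 4469/6660*γ2 - 5647/1110*γ3


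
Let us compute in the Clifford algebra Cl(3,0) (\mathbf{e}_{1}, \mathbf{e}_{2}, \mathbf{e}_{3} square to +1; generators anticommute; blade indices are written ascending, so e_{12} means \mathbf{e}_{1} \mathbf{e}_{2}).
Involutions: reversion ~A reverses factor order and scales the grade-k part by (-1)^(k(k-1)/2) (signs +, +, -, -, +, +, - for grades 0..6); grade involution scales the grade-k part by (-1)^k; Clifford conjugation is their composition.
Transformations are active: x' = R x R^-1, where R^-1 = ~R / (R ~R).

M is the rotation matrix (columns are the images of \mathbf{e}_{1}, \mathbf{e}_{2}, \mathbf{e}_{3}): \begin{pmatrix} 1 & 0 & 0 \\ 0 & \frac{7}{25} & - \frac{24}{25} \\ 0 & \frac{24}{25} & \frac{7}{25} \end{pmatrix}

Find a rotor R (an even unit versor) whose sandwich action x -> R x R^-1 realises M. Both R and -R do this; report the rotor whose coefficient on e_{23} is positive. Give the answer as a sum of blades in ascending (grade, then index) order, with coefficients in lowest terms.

Method: write R = a + b12*e_{12} + b13*e_{13} + b23*e_{23} with a^2 + b12^2 + b13^2 + b23^2 = 1 (so R^-1 = ~R). Expanding the columns R e_j ~R gives tr M = 4a^2 - 1 and, from the antisymmetric part, M21 - M12 = -4a*b12, M13 - M31 = 4a*b13, M32 - M23 = -4a*b23.
Here tr M = \frac{39}{25}, so a^2 = (1 + tr M)/4 = \frac{16}{25} and a = ±\frac{4}{5}. Taking a = \frac{4}{5}: M21 - M12 = 0, M13 - M31 = 0, M32 - M23 = \frac{48}{25}, giving b12 = 0, b13 = 0, b23 = -\frac{3}{5}, i.e. R = \frac{4}{5} - \frac{3}{5} e_{23}.
Its e_{23} coefficient is negative, so report the other preimage -R.
Answer: -\frac{4}{5} + \frac{3}{5} e_{23}. Uniqueness: Spin(3) -> SO(3) maps R and -R to the same rotation of trace \frac{39}{25}; fixing the sign of the e_{23} coefficient removes the ambiguity.


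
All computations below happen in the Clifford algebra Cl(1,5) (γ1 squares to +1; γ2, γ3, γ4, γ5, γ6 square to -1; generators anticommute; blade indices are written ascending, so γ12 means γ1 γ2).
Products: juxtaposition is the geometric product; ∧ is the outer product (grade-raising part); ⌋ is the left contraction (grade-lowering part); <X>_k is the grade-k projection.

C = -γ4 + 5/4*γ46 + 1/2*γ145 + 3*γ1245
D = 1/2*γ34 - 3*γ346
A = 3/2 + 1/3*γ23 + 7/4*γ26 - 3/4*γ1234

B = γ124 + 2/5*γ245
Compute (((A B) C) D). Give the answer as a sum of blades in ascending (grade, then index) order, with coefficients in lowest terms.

step 1: 3/4*γ3 + 3/2*γ124 + 1/3*γ134 - 3/10*γ135 - 7/4*γ146 + 3/5*γ245 + 2/15*γ345 + 7/10*γ456
step 2: 31/80*γ1 - 29/8*γ5 + 9/5*γ12 + 2/5*γ13 + 21/10*γ16 - 27/20*γ25 - 9/10*γ34 - 3/10*γ35 + 63/40*γ56 - 2/5*γ123 - 159/40*γ126 - 5/12*γ136 - 9/10*γ234 - γ235 + 6*γ256 + 15/16*γ346 + 1/6*γ356 - 27/40*γ1345 + 9/4*γ12345 + 3/8*γ13456
step 3: -189/80 + 9/20*γ2 - 507/160*γ6 + 21/20*γ14 - 63/80*γ15 - 27/10*γ26 - 7/20*γ45 + 1/5*γ124 - 9/8*γ125 + 1039/160*γ134 + 169/120*γ146 - 177/80*γ156 + 1/2*γ245 + 233/80*γ345 - 59/60*γ456 - 441/40*γ1234 - 6/5*γ1246 + 27/4*γ1256 - 9/80*γ1346 + 693/40*γ2345 - 3*γ2456 + 933/80*γ3456 - 591/80*γ12346 + 141/20*γ23456
Answer: -189/80 + 9/20*γ2 - 507/160*γ6 + 21/20*γ14 - 63/80*γ15 - 27/10*γ26 - 7/20*γ45 + 1/5*γ124 - 9/8*γ125 + 1039/160*γ134 + 169/120*γ146 - 177/80*γ156 + 1/2*γ245 + 233/80*γ345 - 59/60*γ456 - 441/40*γ1234 - 6/5*γ1246 + 27/4*γ1256 - 9/80*γ1346 + 693/40*γ2345 - 3*γ2456 + 933/80*γ3456 - 591/80*γ12346 + 141/20*γ23456


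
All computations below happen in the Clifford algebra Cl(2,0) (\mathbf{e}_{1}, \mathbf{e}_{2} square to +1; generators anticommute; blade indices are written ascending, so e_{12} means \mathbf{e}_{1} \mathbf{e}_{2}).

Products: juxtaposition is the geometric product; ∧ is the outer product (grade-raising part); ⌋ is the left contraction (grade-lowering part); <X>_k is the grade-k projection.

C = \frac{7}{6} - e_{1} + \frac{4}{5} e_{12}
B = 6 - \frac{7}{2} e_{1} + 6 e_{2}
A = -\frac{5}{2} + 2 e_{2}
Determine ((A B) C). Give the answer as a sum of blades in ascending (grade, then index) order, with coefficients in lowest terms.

step 1: -3 + \frac{35}{4} e_{1} - 3 e_{2} + 7 e_{12}
step 2: -\frac{357}{20} + \frac{1873}{120} e_{1} + \frac{21}{2} e_{2} + \frac{83}{30} e_{12}
Answer: -\frac{357}{20} + \frac{1873}{120} e_{1} + \frac{21}{2} e_{2} + \frac{83}{30} e_{12}


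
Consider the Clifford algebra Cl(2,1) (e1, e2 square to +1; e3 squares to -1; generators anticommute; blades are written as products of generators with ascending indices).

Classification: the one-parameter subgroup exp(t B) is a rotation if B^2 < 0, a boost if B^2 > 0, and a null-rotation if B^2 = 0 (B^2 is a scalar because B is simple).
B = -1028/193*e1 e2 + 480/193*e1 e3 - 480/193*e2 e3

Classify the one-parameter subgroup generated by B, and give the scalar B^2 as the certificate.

B^2 term by term: the squares give (-1028/193)^2*(e1 e2)^2 + (480/193)^2*(e1 e3)^2 + (-480/193)^2*(e2 e3)^2 = 1056784/37249*(-1) + 230400/37249*(+1) + 230400/37249*(+1) = -16 (each basis 2-blade squares to minus the product of its generators' squares); cross terms between blades sharing an index anticommute and cancel. So B^2 = -16.
Answer: rotation, certificate B^2 = -16. One invariant decides it: the square -16 survives every conjugation, and its sign is exactly the classification.


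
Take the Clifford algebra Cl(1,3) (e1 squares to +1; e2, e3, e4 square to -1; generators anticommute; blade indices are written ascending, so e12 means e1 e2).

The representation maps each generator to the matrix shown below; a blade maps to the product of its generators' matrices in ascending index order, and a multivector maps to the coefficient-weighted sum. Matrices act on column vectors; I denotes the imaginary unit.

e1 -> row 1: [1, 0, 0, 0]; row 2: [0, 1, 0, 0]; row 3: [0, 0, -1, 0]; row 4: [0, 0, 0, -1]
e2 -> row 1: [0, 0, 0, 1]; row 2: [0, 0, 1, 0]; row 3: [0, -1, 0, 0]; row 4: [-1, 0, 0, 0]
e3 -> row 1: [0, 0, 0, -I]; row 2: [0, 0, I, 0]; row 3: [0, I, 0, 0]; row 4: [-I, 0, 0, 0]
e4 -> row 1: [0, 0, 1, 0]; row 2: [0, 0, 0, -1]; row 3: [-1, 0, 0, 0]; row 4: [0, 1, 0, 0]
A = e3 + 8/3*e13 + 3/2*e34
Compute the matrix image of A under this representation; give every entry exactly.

Bivector images (products of the table entries): rho(e13) = rho(e1)rho(e3) = row 1: [0, 0, 0, -I]; row 2: [0, 0, I, 0]; row 3: [0, -I, 0, 0]; row 4: [I, 0, 0, 0]; rho(e34) = rho(e3)rho(e4) = row 1: [0, -I, 0, 0]; row 2: [-I, 0, 0, 0]; row 3: [0, 0, 0, -I]; row 4: [0, 0, -I, 0].
M = (1)*rho(e3) + (8/3)*rho(e13) + (3/2)*rho(e34), summed entrywise:
Answer: row 1: [0, -3*I/2, 0, -11*I/3]; row 2: [-3*I/2, 0, 11*I/3, 0]; row 3: [0, -5*I/3, 0, -3*I/2]; row 4: [5*I/3, 0, -3*I/2, 0]


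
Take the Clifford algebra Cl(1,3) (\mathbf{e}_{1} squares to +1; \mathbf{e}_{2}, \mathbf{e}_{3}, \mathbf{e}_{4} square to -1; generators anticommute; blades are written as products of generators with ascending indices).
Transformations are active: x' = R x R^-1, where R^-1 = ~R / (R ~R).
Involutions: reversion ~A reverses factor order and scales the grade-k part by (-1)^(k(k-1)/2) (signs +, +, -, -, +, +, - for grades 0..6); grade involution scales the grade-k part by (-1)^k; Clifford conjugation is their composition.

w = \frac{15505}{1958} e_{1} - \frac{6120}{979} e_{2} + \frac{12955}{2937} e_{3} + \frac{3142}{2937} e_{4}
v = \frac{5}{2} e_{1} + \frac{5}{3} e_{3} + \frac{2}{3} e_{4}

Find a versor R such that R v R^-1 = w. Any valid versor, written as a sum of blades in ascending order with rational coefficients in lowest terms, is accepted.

Why this works: both vectors square to \frac{109}{36}, so q(v) = q(w) and R = v + w = \frac{10200}{979} e_{1} - \frac{6120}{979} e_{2} + \frac{5950}{979} e_{3} + \frac{1700}{979} e_{4} carries v to w — its own direction survives, the complement (v - w)/2 flips.
Answer: \frac{10200}{979} e_{1} - \frac{6120}{979} e_{2} + \frac{5950}{979} e_{3} + \frac{1700}{979} e_{4}


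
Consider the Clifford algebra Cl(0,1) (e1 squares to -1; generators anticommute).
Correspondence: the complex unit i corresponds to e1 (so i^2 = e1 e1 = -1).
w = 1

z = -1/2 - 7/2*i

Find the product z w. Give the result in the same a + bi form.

In blades: z = -1/2 - 7/2*e1, w = 1.
Distribute z over w term by term (generator squares from the signature, products reordered to ascending indices): (-1/2)*w = -1/2; (-7/2*e1)*w = -7/2*e1.
Sum: -1/2 - 7/2*e1; translating back through the correspondence:
Answer: -1/2 - 7/2*i


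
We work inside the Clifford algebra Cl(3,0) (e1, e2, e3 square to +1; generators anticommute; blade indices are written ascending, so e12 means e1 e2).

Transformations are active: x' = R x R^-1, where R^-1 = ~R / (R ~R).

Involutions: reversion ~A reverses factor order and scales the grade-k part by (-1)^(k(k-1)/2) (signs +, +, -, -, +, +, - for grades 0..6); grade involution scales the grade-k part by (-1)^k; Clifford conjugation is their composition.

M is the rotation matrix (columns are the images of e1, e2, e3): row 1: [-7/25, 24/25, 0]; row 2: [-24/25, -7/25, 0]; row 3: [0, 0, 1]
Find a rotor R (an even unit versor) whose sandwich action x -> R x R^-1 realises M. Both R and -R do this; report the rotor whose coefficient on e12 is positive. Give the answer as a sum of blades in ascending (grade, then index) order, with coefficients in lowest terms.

Method: write R = a + b12*e12 + b13*e13 + b23*e23 with a^2 + b12^2 + b13^2 + b23^2 = 1 (so R^-1 = ~R). Expanding the columns R e_j ~R gives tr M = 4a^2 - 1 and, from the antisymmetric part, M21 - M12 = -4a*b12, M13 - M31 = 4a*b13, M32 - M23 = -4a*b23.
Here tr M = 11/25, so a^2 = (1 + tr M)/4 = 9/25 and a = ±3/5. Taking a = 3/5: M21 - M12 = -48/25, M13 - M31 = 0, M32 - M23 = 0, giving b12 = 4/5, b13 = 0, b23 = 0, i.e. R = 3/5 + 4/5*e12.
Its e12 coefficient is already positive.
Answer: 3/5 + 4/5*e12. Note: both R and -R realise this M (trace 11/25); the covering map identifies them, and the e12-coefficient sign is the tie-breaker.


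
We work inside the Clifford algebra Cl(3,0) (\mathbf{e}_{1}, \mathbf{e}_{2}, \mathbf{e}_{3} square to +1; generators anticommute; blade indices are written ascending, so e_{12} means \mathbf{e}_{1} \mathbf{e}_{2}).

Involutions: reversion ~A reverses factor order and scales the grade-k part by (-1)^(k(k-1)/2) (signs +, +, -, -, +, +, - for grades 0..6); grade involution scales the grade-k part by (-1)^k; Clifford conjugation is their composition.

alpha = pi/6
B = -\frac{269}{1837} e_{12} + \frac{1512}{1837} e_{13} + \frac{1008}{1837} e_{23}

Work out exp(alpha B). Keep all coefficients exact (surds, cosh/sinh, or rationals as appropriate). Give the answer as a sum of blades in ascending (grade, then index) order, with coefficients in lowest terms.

B^2 term by term: the squares give (-\frac{269}{1837})^2*(e_{12})^2 + (\frac{1512}{1837})^2*(e_{13})^2 + (\frac{1008}{1837})^2*(e_{23})^2 = \frac{72361}{3374569}*(-1) + \frac{2286144}{3374569}*(-1) + \frac{1016064}{3374569}*(-1) = -1 (each basis 2-blade squares to minus the product of its generators' squares); cross terms between blades sharing an index anticommute and cancel. So B^2 = -1.
B^2 = -1 — since the square is negative, the closed form is circular: l = 1, alpha*l = \frac{\pi}{6}, so exp(alpha B) = cos(\frac{\pi}{6}) + (sin(\frac{\pi}{6})/1)*B = \frac{\sqrt{3}}{2} + (\frac{1}{2})*B.
Answer: \frac{\sqrt{3}}{2} - \frac{269}{3674} e_{12} + \frac{756}{1837} e_{13} + \frac{504}{1837} e_{23}


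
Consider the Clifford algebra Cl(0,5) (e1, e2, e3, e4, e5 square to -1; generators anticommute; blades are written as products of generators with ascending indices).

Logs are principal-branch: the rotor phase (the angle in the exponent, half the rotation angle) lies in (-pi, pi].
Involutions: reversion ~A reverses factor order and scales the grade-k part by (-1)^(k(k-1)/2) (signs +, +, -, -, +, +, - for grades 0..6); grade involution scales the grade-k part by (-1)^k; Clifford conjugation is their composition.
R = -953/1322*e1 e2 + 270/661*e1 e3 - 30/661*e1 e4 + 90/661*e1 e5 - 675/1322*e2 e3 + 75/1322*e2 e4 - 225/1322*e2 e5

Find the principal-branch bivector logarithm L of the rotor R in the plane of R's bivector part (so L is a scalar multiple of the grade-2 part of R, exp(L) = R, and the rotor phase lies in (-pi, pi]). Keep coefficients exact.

The scalar part of R is 0, so the principal-branch rotor phase is pinned; divide the bivector part by its sine to get the unit plane — L is the phase times that plane.
Concretely: cos(phase) = 0 gives phase = ±pi/2, and since phase/sin(phase) is even the sign is immaterial: L = (phase/sin(phase)) * <R>_2 = (pi/2) * <R>_2.
Answer: -953*pi/2644*e1 e2 + 135*pi/661*e1 e3 - 15*pi/661*e1 e4 + 45*pi/661*e1 e5 - 675*pi/2644*e2 e3 + 75*pi/2644*e2 e4 - 225*pi/2644*e2 e5


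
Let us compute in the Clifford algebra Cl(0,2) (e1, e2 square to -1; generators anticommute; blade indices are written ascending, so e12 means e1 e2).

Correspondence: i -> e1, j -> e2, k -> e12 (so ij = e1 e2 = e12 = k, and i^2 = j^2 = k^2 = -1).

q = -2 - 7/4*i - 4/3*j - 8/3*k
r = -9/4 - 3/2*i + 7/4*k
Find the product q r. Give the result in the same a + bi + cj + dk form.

In blades: q = -2 - 7/4*e1 - 4/3*e2 - 8/3*e12, r = -9/4 - 3/2*e1 + 7/4*e12.
Distribute q over r term by term (generator squares from the signature, products reordered to ascending indices): (-2)*r = 9/2 + 3*e1 - 7/2*e12; (-7/4*e1)*r = -21/8 + 63/16*e1 + 49/16*e2; (-4/3*e2)*r = -7/3*e1 + 3*e2 - 2*e12; (-8/3*e12)*r = 14/3 + 4*e2 + 6*e12.
Sum: 157/24 + 221/48*e1 + 161/16*e2 + 1/2*e12; translating back through the correspondence:
Answer: 157/24 + 221/48*i + 161/16*j + 1/2*k


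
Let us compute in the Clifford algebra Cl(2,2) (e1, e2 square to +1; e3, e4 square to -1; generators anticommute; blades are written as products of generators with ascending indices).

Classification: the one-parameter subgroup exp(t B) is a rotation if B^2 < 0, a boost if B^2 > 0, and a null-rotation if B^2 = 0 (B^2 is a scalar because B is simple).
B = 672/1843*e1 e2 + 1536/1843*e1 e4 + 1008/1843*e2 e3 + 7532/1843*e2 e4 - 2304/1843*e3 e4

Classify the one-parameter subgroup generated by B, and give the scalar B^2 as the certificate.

B^2 term by term: the squares give (672/1843)^2*(e1 e2)^2 + (1536/1843)^2*(e1 e4)^2 + (1008/1843)^2*(e2 e3)^2 + (7532/1843)^2*(e2 e4)^2 + (-2304/1843)^2*(e3 e4)^2 = 451584/3396649*(-1) + 2359296/3396649*(+1) + 1016064/3396649*(+1) + 56731024/3396649*(+1) + 5308416/3396649*(-1) = 16 (each basis 2-blade squares to minus the product of its generators' squares); cross terms between blades sharing an index anticommute and cancel; the commuting (index-disjoint) pairs give grade-4 terms 2*c*c'*(blade product), which cancel blade by blade — e1 e2 e3 e4: -3096576/3396649 + 3096576/3396649 = 0 — confirming B is simple. So B^2 = 16.
Answer: boost, certificate B^2 = 16. Why this suffices: the scalar 16 survives any versor conjugation, so its sign alone determines the class however B is presented.


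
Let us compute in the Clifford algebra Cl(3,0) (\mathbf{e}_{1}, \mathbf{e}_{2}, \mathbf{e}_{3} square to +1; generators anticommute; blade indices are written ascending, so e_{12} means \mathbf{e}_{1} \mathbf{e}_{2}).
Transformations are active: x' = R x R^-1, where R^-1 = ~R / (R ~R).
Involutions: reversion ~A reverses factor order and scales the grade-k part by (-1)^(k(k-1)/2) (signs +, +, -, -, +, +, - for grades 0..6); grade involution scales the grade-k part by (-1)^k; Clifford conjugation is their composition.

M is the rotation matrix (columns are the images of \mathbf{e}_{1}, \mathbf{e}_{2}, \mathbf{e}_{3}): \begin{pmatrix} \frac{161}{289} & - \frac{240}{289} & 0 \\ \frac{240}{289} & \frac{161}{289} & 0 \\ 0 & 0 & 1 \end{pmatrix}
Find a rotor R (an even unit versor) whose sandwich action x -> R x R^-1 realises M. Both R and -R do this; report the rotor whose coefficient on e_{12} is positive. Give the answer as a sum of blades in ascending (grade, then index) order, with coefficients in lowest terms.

Method: write R = a + b12*e_{12} + b13*e_{13} + b23*e_{23} with a^2 + b12^2 + b13^2 + b23^2 = 1 (so R^-1 = ~R). Expanding the columns R e_j ~R gives tr M = 4a^2 - 1 and, from the antisymmetric part, M21 - M12 = -4a*b12, M13 - M31 = 4a*b13, M32 - M23 = -4a*b23.
Here tr M = \frac{611}{289}, so a^2 = (1 + tr M)/4 = \frac{225}{289} and a = ±\frac{15}{17}. Taking a = \frac{15}{17}: M21 - M12 = \frac{480}{289}, M13 - M31 = 0, M32 - M23 = 0, giving b12 = -\frac{8}{17}, b13 = 0, b23 = 0, i.e. R = \frac{15}{17} - \frac{8}{17} e_{12}.
Its e_{12} coefficient is negative, so report the other preimage -R.
Answer: -\frac{15}{17} + \frac{8}{17} e_{12}. Uniqueness: Spin(3) -> SO(3) maps R and -R to the same rotation of trace \frac{611}{289}; fixing the sign of the e_{12} coefficient removes the ambiguity.


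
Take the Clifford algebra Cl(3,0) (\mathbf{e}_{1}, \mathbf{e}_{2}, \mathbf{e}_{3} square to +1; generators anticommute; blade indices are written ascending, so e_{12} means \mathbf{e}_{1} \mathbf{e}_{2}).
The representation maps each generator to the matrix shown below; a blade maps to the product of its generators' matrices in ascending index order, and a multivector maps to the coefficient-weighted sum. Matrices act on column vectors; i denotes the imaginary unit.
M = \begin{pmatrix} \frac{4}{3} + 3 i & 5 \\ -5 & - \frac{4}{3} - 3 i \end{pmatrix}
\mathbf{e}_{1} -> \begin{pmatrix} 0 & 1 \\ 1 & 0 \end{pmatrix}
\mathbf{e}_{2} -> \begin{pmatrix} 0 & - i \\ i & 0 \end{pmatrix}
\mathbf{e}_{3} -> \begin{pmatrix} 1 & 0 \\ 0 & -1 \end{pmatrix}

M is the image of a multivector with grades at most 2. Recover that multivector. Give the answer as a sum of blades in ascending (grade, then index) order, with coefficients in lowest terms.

Method: 1, rho(e_{1}), rho(e_{2}), rho(e_{3}) form a trace-orthogonal basis of the 2x2 complex matrices (tr(X Y) = 2 if X = Y, else 0), so M = m0*1 + m1*rho(e_{1}) + m2*rho(e_{2}) + m3*rho(e_{3}) with m0 = tr(M)/2 = 0, m1 = tr(M rho(e_{1}))/2 = 0, m2 = tr(M rho(e_{2}))/2 = 5 i, m3 = tr(M rho(e_{3}))/2 = \frac{4}{3} + 3 i.
Multiplying table entries, the bivector images are rho(e_{12}) = i*rho(e_{3}), rho(e_{13}) = -i*rho(e_{2}), rho(e_{23}) = i*rho(e_{1}); with real blade coefficients the real parts of m0..m3 are the coefficients of 1, e_{1}, e_{2}, e_{3} and the imaginary parts give the bivectors (e_{23}: Im m1, e_{13}: -Im m2, e_{12}: Im m3).
Answer: \frac{4}{3} e_{3} + 3 e_{12} - 5 e_{13}


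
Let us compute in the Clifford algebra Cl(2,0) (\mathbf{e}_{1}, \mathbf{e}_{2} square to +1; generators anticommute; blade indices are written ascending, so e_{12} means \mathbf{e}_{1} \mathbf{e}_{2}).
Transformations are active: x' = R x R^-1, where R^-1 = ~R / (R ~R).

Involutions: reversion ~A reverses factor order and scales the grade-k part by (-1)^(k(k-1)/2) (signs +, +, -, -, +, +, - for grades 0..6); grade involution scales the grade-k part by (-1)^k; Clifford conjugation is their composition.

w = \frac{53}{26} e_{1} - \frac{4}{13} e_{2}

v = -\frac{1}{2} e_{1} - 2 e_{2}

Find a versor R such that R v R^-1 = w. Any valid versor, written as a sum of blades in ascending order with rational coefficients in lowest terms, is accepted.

Equal squares first: v^2 = w^2 = \frac{17}{4}. Then v + w = \frac{20}{13} e_{1} - \frac{30}{13} e_{2} is a versor taking v to w, provided it is invertible.
Answer: \frac{20}{13} e_{1} - \frac{30}{13} e_{2}


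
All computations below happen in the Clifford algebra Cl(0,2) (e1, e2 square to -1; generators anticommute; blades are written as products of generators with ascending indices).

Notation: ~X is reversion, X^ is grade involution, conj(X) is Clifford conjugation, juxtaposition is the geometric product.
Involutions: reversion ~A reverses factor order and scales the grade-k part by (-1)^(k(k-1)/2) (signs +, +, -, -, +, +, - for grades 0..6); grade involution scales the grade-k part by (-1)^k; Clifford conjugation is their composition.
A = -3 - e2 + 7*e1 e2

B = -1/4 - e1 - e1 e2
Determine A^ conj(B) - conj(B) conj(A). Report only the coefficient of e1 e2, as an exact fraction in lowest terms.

first term: -25/4 - 2*e1 + 27/4*e2 - 23/4*e1 e2
second term: 31/4 - 4*e1 + 27/4*e2 - 1/4*e1 e2
Answer: -11/2


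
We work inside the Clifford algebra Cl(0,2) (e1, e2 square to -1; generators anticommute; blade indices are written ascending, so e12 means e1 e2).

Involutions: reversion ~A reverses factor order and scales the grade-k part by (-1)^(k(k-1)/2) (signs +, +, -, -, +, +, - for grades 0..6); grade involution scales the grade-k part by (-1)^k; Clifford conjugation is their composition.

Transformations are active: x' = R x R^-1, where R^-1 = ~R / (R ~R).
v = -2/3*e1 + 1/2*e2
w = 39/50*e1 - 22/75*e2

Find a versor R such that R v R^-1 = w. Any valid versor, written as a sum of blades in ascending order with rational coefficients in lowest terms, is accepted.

R = v + w = 17/150*e1 + 31/150*e2 works: the equal norms (-25/36) guarantee its sandwich swaps v into w.
Answer: 17/150*e1 + 31/150*e2


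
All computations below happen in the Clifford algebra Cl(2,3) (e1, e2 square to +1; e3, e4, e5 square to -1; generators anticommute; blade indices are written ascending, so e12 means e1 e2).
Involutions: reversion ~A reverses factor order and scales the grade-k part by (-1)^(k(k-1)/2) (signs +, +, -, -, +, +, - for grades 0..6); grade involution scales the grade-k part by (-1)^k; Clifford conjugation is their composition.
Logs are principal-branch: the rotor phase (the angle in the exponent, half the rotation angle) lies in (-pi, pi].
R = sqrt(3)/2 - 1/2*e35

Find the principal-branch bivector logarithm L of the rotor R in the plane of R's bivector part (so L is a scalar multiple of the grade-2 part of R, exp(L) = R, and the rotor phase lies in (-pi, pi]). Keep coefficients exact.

The scalar part of R is sqrt(3)/2, which fixes the principal-branch rotor phase; the unit plane is then the bivector part divided by the sine of that phase, and L is that plane scaled by the phase.
Concretely: cos(phase) = sqrt(3)/2 gives phase = ±pi/6, and since phase/sin(phase) is even the sign is immaterial: L = (phase/sin(phase)) * <R>_2 = (pi/3) * <R>_2.
Answer: -pi/6*e35


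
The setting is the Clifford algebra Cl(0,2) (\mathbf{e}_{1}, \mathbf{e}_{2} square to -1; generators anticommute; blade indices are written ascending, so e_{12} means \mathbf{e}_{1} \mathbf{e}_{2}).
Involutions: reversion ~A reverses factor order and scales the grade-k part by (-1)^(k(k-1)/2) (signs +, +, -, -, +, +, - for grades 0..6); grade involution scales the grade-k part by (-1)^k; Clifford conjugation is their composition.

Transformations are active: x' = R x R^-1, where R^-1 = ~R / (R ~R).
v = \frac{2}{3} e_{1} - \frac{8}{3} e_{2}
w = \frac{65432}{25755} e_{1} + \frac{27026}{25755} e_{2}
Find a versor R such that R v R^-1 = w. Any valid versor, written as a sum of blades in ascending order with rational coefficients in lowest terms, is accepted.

The midline construction: v and w both square to -\frac{68}{9}, so reflecting in their sum \frac{27534}{8585} e_{1} - \frac{41654}{25755} e_{2} exchanges them.
Answer: \frac{27534}{8585} e_{1} - \frac{41654}{25755} e_{2}


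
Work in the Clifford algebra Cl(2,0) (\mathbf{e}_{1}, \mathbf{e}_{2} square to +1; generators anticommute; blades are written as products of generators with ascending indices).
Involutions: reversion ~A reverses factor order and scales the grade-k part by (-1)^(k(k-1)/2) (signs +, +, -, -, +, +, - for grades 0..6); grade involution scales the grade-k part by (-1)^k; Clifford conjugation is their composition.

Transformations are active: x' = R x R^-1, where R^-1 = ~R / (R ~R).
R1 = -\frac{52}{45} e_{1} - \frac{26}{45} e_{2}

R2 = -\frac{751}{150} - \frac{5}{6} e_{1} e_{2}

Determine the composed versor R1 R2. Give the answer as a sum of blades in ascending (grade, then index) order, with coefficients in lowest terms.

Distribute over the terms of R1 (each basis-blade product reordered to ascending indices, repeated generators contracted through their squares):
(-\frac{52}{45} e_{1}) R2 = \frac{19526}{3375} e_{1} + \frac{26}{27} e_{2}
(-\frac{26}{45} e_{2}) R2 = -\frac{13}{27} e_{1} + \frac{9763}{3375} e_{2}
Summing the partial products and collecting blades:
Answer: \frac{663}{125} e_{1} + \frac{13013}{3375} e_{2}


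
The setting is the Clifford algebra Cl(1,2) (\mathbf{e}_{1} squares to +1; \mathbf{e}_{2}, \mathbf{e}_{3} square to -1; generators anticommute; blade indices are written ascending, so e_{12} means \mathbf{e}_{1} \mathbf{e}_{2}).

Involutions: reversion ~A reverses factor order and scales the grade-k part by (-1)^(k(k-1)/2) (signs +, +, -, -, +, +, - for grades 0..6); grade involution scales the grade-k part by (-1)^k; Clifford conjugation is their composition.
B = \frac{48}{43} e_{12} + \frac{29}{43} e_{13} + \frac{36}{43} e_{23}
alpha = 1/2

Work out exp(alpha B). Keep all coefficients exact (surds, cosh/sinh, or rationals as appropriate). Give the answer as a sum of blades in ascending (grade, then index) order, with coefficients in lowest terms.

B^2 term by term: the squares give (\frac{48}{43})^2*(e_{12})^2 + (\frac{29}{43})^2*(e_{13})^2 + (\frac{36}{43})^2*(e_{23})^2 = \frac{2304}{1849}*(+1) + \frac{841}{1849}*(+1) + \frac{1296}{1849}*(-1) = 1 (each basis 2-blade squares to minus the product of its generators' squares); cross terms between blades sharing an index anticommute and cancel. So B^2 = 1.
B^2 = 1 — a positive square means the series sums to a boost: l = 1, alpha*l = \frac{1}{2}, so exp(alpha B) = cosh(\frac{1}{2}) + (sinh(\frac{1}{2})/1)*B = \cosh{\left(\frac{1}{2} \right)} + (\sinh{\left(\frac{1}{2} \right)})*B.
Answer: \cosh{\left(\frac{1}{2} \right)} + \frac{48 \sinh{\left(\frac{1}{2} \right)}}{43} e_{12} + \frac{29 \sinh{\left(\frac{1}{2} \right)}}{43} e_{13} + \frac{36 \sinh{\left(\frac{1}{2} \right)}}{43} e_{23}
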